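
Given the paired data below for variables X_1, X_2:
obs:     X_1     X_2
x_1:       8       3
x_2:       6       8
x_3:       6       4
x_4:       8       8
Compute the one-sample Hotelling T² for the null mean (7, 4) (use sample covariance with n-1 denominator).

Step 1 — sample mean vector:
  mean(X_1) = (8 + 6 + 6 + 8) / 4 = 28/4 = 7
  mean(X_2) = (3 + 8 + 4 + 8) / 4 = 23/4 = 5.75
  x̄ = (7, 5.75),  deviation x̄ - mu_0 = (7, 5.75) - (7, 4) = (0, 1.75).

Step 2 — sample covariance matrix, S[i,j] = (1/(n-1)) · Σ_k (x_{k,i} - mean_i) · (x_{k,j} - mean_j), divisor n-1 = 3:
  S[X_1,X_1] = ((1)·(1) + (-1)·(-1) + (-1)·(-1) + (1)·(1)) / 3 = 4/3 = 1.3333
  S[X_1,X_2] = ((1)·(-2.75) + (-1)·(2.25) + (-1)·(-1.75) + (1)·(2.25)) / 3 = -1/3 = -0.3333
  S[X_2,X_2] = ((-2.75)·(-2.75) + (2.25)·(2.25) + (-1.75)·(-1.75) + (2.25)·(2.25)) / 3 = 20.75/3 = 6.9167
  S = [[1.3333, -0.3333],
 [-0.3333, 6.9167]].

Step 3 — invert S. det(S) = 1.3333·6.9167 - (-0.3333)² = 9.1111.
  S^{-1} = (1/det) · [[d, -b], [-b, a]] = [[0.7591, 0.0366],
 [0.0366, 0.1463]].

Step 4 — quadratic form (x̄ - mu_0)^T · S^{-1} · (x̄ - mu_0):
  S^{-1} · (x̄ - mu_0) = (0.064, 0.2561),
  (x̄ - mu_0)^T · [...] = (0)·(0.064) + (1.75)·(0.2561) = 0.4482.

Step 5 — scale by n: T² = 4 · 0.4482 = 1.7927.

T² ≈ 1.7927


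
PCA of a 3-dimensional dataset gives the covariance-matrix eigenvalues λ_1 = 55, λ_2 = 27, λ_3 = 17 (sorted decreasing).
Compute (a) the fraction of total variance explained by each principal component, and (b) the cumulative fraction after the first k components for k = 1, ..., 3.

Step 1 — total variance = trace(Sigma) = Σ λ_i = 55 + 27 + 17 = 99.

Step 2 — fraction explained by component i = λ_i / Σ λ:
  PC1: 55/99 = 0.5556
  PC2: 27/99 = 0.2727
  PC3: 17/99 = 0.1717

Step 3 — cumulative fraction after k components = (λ_1 + ... + λ_k) / Σ λ:
  k = 1: 55/99 = 0.5556
  k = 2: (55 + 27)/99 = 82/99 = 0.8283
  k = 3: (55 + 27 + 17)/99 = 99/99 = 1

Summary (fraction, with percent):

explained: PC1 0.5556 (55.56%), PC2 0.2727 (27.27%), PC3 0.1717 (17.17%);  cumulative: 0.5556, 0.8283, 1


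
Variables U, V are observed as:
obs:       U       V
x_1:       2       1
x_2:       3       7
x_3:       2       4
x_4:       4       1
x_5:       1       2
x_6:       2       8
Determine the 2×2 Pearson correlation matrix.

Step 1 — column means:
  mean(U) = (2 + 3 + 2 + 4 + 1 + 2) / 6 = 14/6 = 2.3333
  mean(V) = (1 + 7 + 4 + 1 + 2 + 8) / 6 = 23/6 = 3.8333

Step 2 — sample variances and covariances s[i,j] = (1/(n-1)) · Σ_k (x_{k,i} - mean_i) · (x_{k,j} - mean_j), with n-1 = 5:
  s[U,U] = ((-0.3333)·(-0.3333) + (0.6667)·(0.6667) + (-0.3333)·(-0.3333) + (1.6667)·(1.6667) + (-1.3333)·(-1.3333) + (-0.3333)·(-0.3333)) / 5 = 5.3333/5 = 1.0667
  s[U,V] = ((-0.3333)·(-2.8333) + (0.6667)·(3.1667) + (-0.3333)·(0.1667) + (1.6667)·(-2.8333) + (-1.3333)·(-1.8333) + (-0.3333)·(4.1667)) / 5 = -0.6667/5 = -0.1333
  s[V,V] = ((-2.8333)·(-2.8333) + (3.1667)·(3.1667) + (0.1667)·(0.1667) + (-2.8333)·(-2.8333) + (-1.8333)·(-1.8333) + (4.1667)·(4.1667)) / 5 = 46.8333/5 = 9.3667
  Sample standard deviations s_i = √(s[i,i]):
  s(U) = √(1.0667) = 1.0328
  s(V) = √(9.3667) = 3.0605

Step 3 — r_{ij} = s_{ij} / (s_i · s_j):
  r[U,U] = 1 (diagonal).
  r[U,V] = -0.1333 / (1.0328 · 3.0605) = -0.1333 / 3.1609 = -0.0422
  r[V,V] = 1 (diagonal).

R is symmetric with unit diagonal. Assembling:

R = [[1, -0.0422],
 [-0.0422, 1]]


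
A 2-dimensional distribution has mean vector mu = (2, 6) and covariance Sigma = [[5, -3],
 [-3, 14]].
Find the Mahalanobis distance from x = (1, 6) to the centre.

Step 1 — centre the observation: (x - mu) = (-1, 0).

Step 2 — invert Sigma. det(Sigma) = 5·14 - (-3)² = 61.
  Sigma^{-1} = (1/det) · [[d, -b], [-b, a]] = [[0.2295, 0.0492],
 [0.0492, 0.082]].

Step 3 — form the quadratic (x - mu)^T · Sigma^{-1} · (x - mu):
  Sigma^{-1} · (x - mu) = (-0.2295, -0.0492).
  (x - mu)^T · [Sigma^{-1} · (x - mu)] = (-1)·(-0.2295) + (0)·(-0.0492) = 0.2295.

Step 4 — take square root: d = √(0.2295) ≈ 0.4791.

d(x, mu) = √(0.2295) ≈ 0.4791


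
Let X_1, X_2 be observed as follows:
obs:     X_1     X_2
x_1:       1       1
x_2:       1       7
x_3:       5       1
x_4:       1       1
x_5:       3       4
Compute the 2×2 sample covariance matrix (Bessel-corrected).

Step 1 — column means:
  mean(X_1) = (1 + 1 + 5 + 1 + 3) / 5 = 11/5 = 2.2
  mean(X_2) = (1 + 7 + 1 + 1 + 4) / 5 = 14/5 = 2.8

Step 2 — sample covariance S[i,j] = (1/(n-1)) · Σ_k (x_{k,i} - mean_i) · (x_{k,j} - mean_j), with n-1 = 4.
  S[X_1,X_1] = ((-1.2)·(-1.2) + (-1.2)·(-1.2) + (2.8)·(2.8) + (-1.2)·(-1.2) + (0.8)·(0.8)) / 4 = 12.8/4 = 3.2
  S[X_1,X_2] = ((-1.2)·(-1.8) + (-1.2)·(4.2) + (2.8)·(-1.8) + (-1.2)·(-1.8) + (0.8)·(1.2)) / 4 = -4.8/4 = -1.2
  S[X_2,X_2] = ((-1.8)·(-1.8) + (4.2)·(4.2) + (-1.8)·(-1.8) + (-1.8)·(-1.8) + (1.2)·(1.2)) / 4 = 28.8/4 = 7.2

S is symmetric (S[j,i] = S[i,j]). Assembling:

S = [[3.2, -1.2],
 [-1.2, 7.2]]


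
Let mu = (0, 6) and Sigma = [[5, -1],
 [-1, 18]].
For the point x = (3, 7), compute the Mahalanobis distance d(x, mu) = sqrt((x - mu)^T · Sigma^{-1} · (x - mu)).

Step 1 — centre the observation: (x - mu) = (3, 1).

Step 2 — invert Sigma. det(Sigma) = 5·18 - (-1)² = 89.
  Sigma^{-1} = (1/det) · [[d, -b], [-b, a]] = [[0.2022, 0.0112],
 [0.0112, 0.0562]].

Step 3 — form the quadratic (x - mu)^T · Sigma^{-1} · (x - mu):
  Sigma^{-1} · (x - mu) = (0.618, 0.0899).
  (x - mu)^T · [Sigma^{-1} · (x - mu)] = (3)·(0.618) + (1)·(0.0899) = 1.9438.

Step 4 — take square root: d = √(1.9438) ≈ 1.3942.

d(x, mu) = √(1.9438) ≈ 1.3942


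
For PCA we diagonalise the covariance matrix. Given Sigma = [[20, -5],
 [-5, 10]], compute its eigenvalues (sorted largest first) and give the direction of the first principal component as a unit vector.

Step 1 — characteristic polynomial of 2×2 Sigma:
  det(Sigma - λI) = λ² - trace · λ + det = 0.
  trace = 20 + 10 = 30, det = 20·10 - (-5)² = 175.
Step 2 — discriminant:
  Δ = trace² - 4·det = 900 - 700 = 200.
Step 3 — eigenvalues:
  λ = (trace ± √Δ)/2 = (30 ± 14.1421)/2,
  λ_1 = 22.0711,  λ_2 = 7.9289.

Step 4 — unit eigenvector for λ_1: solve (Sigma - λ_1 I)v = 0. First row:
  (20 - 22.0711)·v_x + (-5)·v_y = 0, i.e. (-2.0711)·v_x + (-5)·v_y = 0,
  so v ∝ (b, λ_1 - a) = (-5, 2.0711); multiply by -1 so the first entry is positive: u = (5, -2.0711).
  ||u|| = √((5)² + (-2.0711)²) = √(29.2893) ≈ 5.412,
  v_1 = u/||u|| ≈ (0.9239, -0.3827) (||v_1|| = 1).

λ_1 = 22.0711,  λ_2 = 7.9289;  v_1 ≈ (0.9239, -0.3827)


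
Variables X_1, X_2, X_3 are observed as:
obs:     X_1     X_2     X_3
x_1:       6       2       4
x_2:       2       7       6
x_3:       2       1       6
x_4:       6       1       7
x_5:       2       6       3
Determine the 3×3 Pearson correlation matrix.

Step 1 — column means:
  mean(X_1) = (6 + 2 + 2 + 6 + 2) / 5 = 18/5 = 3.6
  mean(X_2) = (2 + 7 + 1 + 1 + 6) / 5 = 17/5 = 3.4
  mean(X_3) = (4 + 6 + 6 + 7 + 3) / 5 = 26/5 = 5.2

Step 2 — sample variances and covariances s[i,j] = (1/(n-1)) · Σ_k (x_{k,i} - mean_i) · (x_{k,j} - mean_j), with n-1 = 4:
  s[X_1,X_1] = ((2.4)·(2.4) + (-1.6)·(-1.6) + (-1.6)·(-1.6) + (2.4)·(2.4) + (-1.6)·(-1.6)) / 4 = 19.2/4 = 4.8
  s[X_1,X_2] = ((2.4)·(-1.4) + (-1.6)·(3.6) + (-1.6)·(-2.4) + (2.4)·(-2.4) + (-1.6)·(2.6)) / 4 = -15.2/4 = -3.8
  s[X_1,X_3] = ((2.4)·(-1.2) + (-1.6)·(0.8) + (-1.6)·(0.8) + (2.4)·(1.8) + (-1.6)·(-2.2)) / 4 = 2.4/4 = 0.6
  s[X_2,X_2] = ((-1.4)·(-1.4) + (3.6)·(3.6) + (-2.4)·(-2.4) + (-2.4)·(-2.4) + (2.6)·(2.6)) / 4 = 33.2/4 = 8.3
  s[X_2,X_3] = ((-1.4)·(-1.2) + (3.6)·(0.8) + (-2.4)·(0.8) + (-2.4)·(1.8) + (2.6)·(-2.2)) / 4 = -7.4/4 = -1.85
  s[X_3,X_3] = ((-1.2)·(-1.2) + (0.8)·(0.8) + (0.8)·(0.8) + (1.8)·(1.8) + (-2.2)·(-2.2)) / 4 = 10.8/4 = 2.7
  Sample standard deviations s_i = √(s[i,i]):
  s(X_1) = √(4.8) = 2.1909
  s(X_2) = √(8.3) = 2.881
  s(X_3) = √(2.7) = 1.6432

Step 3 — r_{ij} = s_{ij} / (s_i · s_j):
  r[X_1,X_1] = 1 (diagonal).
  r[X_1,X_2] = -3.8 / (2.1909 · 2.881) = -3.8 / 6.3119 = -0.602
  r[X_1,X_3] = 0.6 / (2.1909 · 1.6432) = 0.6 / 3.6 = 0.1667
  r[X_2,X_2] = 1 (diagonal).
  r[X_2,X_3] = -1.85 / (2.881 · 1.6432) = -1.85 / 4.7339 = -0.3908
  r[X_3,X_3] = 1 (diagonal).

R is symmetric with unit diagonal. Assembling:

R = [[1, -0.602, 0.1667],
 [-0.602, 1, -0.3908],
 [0.1667, -0.3908, 1]]


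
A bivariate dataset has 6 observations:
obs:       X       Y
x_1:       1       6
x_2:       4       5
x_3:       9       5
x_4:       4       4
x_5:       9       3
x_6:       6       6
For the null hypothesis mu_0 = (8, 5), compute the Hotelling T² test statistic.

Step 1 — sample mean vector:
  mean(X) = (1 + 4 + 9 + 4 + 9 + 6) / 6 = 33/6 = 5.5
  mean(Y) = (6 + 5 + 5 + 4 + 3 + 6) / 6 = 29/6 = 4.8333
  x̄ = (5.5, 4.8333),  deviation x̄ - mu_0 = (5.5, 4.8333) - (8, 5) = (-2.5, -0.1667).

Step 2 — sample covariance matrix, S[i,j] = (1/(n-1)) · Σ_k (x_{k,i} - mean_i) · (x_{k,j} - mean_j), divisor n-1 = 5:
  S[X,X] = ((-4.5)·(-4.5) + (-1.5)·(-1.5) + (3.5)·(3.5) + (-1.5)·(-1.5) + (3.5)·(3.5) + (0.5)·(0.5)) / 5 = 49.5/5 = 9.9
  S[X,Y] = ((-4.5)·(1.1667) + (-1.5)·(0.1667) + (3.5)·(0.1667) + (-1.5)·(-0.8333) + (3.5)·(-1.8333) + (0.5)·(1.1667)) / 5 = -9.5/5 = -1.9
  S[Y,Y] = ((1.1667)·(1.1667) + (0.1667)·(0.1667) + (0.1667)·(0.1667) + (-0.8333)·(-0.8333) + (-1.8333)·(-1.8333) + (1.1667)·(1.1667)) / 5 = 6.8333/5 = 1.3667
  S = [[9.9, -1.9],
 [-1.9, 1.3667]].

Step 3 — invert S. det(S) = 9.9·1.3667 - (-1.9)² = 9.92.
  S^{-1} = (1/det) · [[d, -b], [-b, a]] = [[0.1378, 0.1915],
 [0.1915, 0.998]].

Step 4 — quadratic form (x̄ - mu_0)^T · S^{-1} · (x̄ - mu_0):
  S^{-1} · (x̄ - mu_0) = (-0.3763, -0.6452),
  (x̄ - mu_0)^T · [...] = (-2.5)·(-0.3763) + (-0.1667)·(-0.6452) = 1.0484.

Step 5 — scale by n: T² = 6 · 1.0484 = 6.2903.

T² ≈ 6.2903


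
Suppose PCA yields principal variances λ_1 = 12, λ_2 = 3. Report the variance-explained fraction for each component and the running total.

Step 1 — total variance = trace(Sigma) = Σ λ_i = 12 + 3 = 15.

Step 2 — fraction explained by component i = λ_i / Σ λ:
  PC1: 12/15 = 0.8
  PC2: 3/15 = 0.2

Step 3 — cumulative fraction after k components = (λ_1 + ... + λ_k) / Σ λ:
  k = 1: 12/15 = 0.8
  k = 2: (12 + 3)/15 = 15/15 = 1

Summary (fraction, with percent):

explained: PC1 0.8 (80%), PC2 0.2 (20%);  cumulative: 0.8, 1


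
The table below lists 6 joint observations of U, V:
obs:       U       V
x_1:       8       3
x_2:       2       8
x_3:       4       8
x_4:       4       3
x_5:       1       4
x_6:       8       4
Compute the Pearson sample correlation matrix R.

Step 1 — column means:
  mean(U) = (8 + 2 + 4 + 4 + 1 + 8) / 6 = 27/6 = 4.5
  mean(V) = (3 + 8 + 8 + 3 + 4 + 4) / 6 = 30/6 = 5

Step 2 — sample variances and covariances s[i,j] = (1/(n-1)) · Σ_k (x_{k,i} - mean_i) · (x_{k,j} - mean_j), with n-1 = 5:
  s[U,U] = ((3.5)·(3.5) + (-2.5)·(-2.5) + (-0.5)·(-0.5) + (-0.5)·(-0.5) + (-3.5)·(-3.5) + (3.5)·(3.5)) / 5 = 43.5/5 = 8.7
  s[U,V] = ((3.5)·(-2) + (-2.5)·(3) + (-0.5)·(3) + (-0.5)·(-2) + (-3.5)·(-1) + (3.5)·(-1)) / 5 = -15/5 = -3
  s[V,V] = ((-2)·(-2) + (3)·(3) + (3)·(3) + (-2)·(-2) + (-1)·(-1) + (-1)·(-1)) / 5 = 28/5 = 5.6
  Sample standard deviations s_i = √(s[i,i]):
  s(U) = √(8.7) = 2.9496
  s(V) = √(5.6) = 2.3664

Step 3 — r_{ij} = s_{ij} / (s_i · s_j):
  r[U,U] = 1 (diagonal).
  r[U,V] = -3 / (2.9496 · 2.3664) = -3 / 6.98 = -0.4298
  r[V,V] = 1 (diagonal).

R is symmetric with unit diagonal. Assembling:

R = [[1, -0.4298],
 [-0.4298, 1]]


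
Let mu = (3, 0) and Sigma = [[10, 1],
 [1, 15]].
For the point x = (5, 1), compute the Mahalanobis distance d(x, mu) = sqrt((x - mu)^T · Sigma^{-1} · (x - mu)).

Step 1 — centre the observation: (x - mu) = (2, 1).

Step 2 — invert Sigma. det(Sigma) = 10·15 - (1)² = 149.
  Sigma^{-1} = (1/det) · [[d, -b], [-b, a]] = [[0.1007, -0.0067],
 [-0.0067, 0.0671]].

Step 3 — form the quadratic (x - mu)^T · Sigma^{-1} · (x - mu):
  Sigma^{-1} · (x - mu) = (0.1946, 0.0537).
  (x - mu)^T · [Sigma^{-1} · (x - mu)] = (2)·(0.1946) + (1)·(0.0537) = 0.443.

Step 4 — take square root: d = √(0.443) ≈ 0.6655.

d(x, mu) = √(0.443) ≈ 0.6655


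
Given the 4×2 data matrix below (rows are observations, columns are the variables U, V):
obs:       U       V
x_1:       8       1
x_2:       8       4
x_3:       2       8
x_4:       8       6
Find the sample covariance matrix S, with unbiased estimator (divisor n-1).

Step 1 — column means:
  mean(U) = (8 + 8 + 2 + 8) / 4 = 26/4 = 6.5
  mean(V) = (1 + 4 + 8 + 6) / 4 = 19/4 = 4.75

Step 2 — sample covariance S[i,j] = (1/(n-1)) · Σ_k (x_{k,i} - mean_i) · (x_{k,j} - mean_j), with n-1 = 3.
  S[U,U] = ((1.5)·(1.5) + (1.5)·(1.5) + (-4.5)·(-4.5) + (1.5)·(1.5)) / 3 = 27/3 = 9
  S[U,V] = ((1.5)·(-3.75) + (1.5)·(-0.75) + (-4.5)·(3.25) + (1.5)·(1.25)) / 3 = -19.5/3 = -6.5
  S[V,V] = ((-3.75)·(-3.75) + (-0.75)·(-0.75) + (3.25)·(3.25) + (1.25)·(1.25)) / 3 = 26.75/3 = 8.9167

S is symmetric (S[j,i] = S[i,j]). Assembling:

S = [[9, -6.5],
 [-6.5, 8.9167]]


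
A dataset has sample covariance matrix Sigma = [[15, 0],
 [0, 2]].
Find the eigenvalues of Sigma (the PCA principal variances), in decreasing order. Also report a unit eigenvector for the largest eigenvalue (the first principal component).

Step 1 — characteristic polynomial of 2×2 Sigma:
  det(Sigma - λI) = λ² - trace · λ + det = 0.
  trace = 15 + 2 = 17, det = 15·2 - (0)² = 30.
Step 2 — discriminant:
  Δ = trace² - 4·det = 289 - 120 = 169.
Step 3 — eigenvalues:
  λ = (trace ± √Δ)/2 = (17 ± 13)/2,
  λ_1 = 15,  λ_2 = 2.

Step 4 — unit eigenvector for λ_1: Sigma is diagonal, so its eigenvectors are the coordinate axes. λ_1 = 15 is the diagonal entry on the first coordinate axis, hence
  v_1 = (1, 0) (||v_1|| = 1).

λ_1 = 15,  λ_2 = 2;  v_1 ≈ (1, 0)


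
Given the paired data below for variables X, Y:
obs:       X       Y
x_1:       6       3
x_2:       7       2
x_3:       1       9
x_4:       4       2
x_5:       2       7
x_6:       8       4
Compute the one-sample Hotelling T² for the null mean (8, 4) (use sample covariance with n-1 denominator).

Step 1 — sample mean vector:
  mean(X) = (6 + 7 + 1 + 4 + 2 + 8) / 6 = 28/6 = 4.6667
  mean(Y) = (3 + 2 + 9 + 2 + 7 + 4) / 6 = 27/6 = 4.5
  x̄ = (4.6667, 4.5),  deviation x̄ - mu_0 = (4.6667, 4.5) - (8, 4) = (-3.3333, 0.5).

Step 2 — sample covariance matrix, S[i,j] = (1/(n-1)) · Σ_k (x_{k,i} - mean_i) · (x_{k,j} - mean_j), divisor n-1 = 5:
  S[X,X] = ((1.3333)·(1.3333) + (2.3333)·(2.3333) + (-3.6667)·(-3.6667) + (-0.6667)·(-0.6667) + (-2.6667)·(-2.6667) + (3.3333)·(3.3333)) / 5 = 39.3333/5 = 7.8667
  S[X,Y] = ((1.3333)·(-1.5) + (2.3333)·(-2.5) + (-3.6667)·(4.5) + (-0.6667)·(-2.5) + (-2.6667)·(2.5) + (3.3333)·(-0.5)) / 5 = -31/5 = -6.2
  S[Y,Y] = ((-1.5)·(-1.5) + (-2.5)·(-2.5) + (4.5)·(4.5) + (-2.5)·(-2.5) + (2.5)·(2.5) + (-0.5)·(-0.5)) / 5 = 41.5/5 = 8.3
  S = [[7.8667, -6.2],
 [-6.2, 8.3]].

Step 3 — invert S. det(S) = 7.8667·8.3 - (-6.2)² = 26.8533.
  S^{-1} = (1/det) · [[d, -b], [-b, a]] = [[0.3091, 0.2309],
 [0.2309, 0.2929]].

Step 4 — quadratic form (x̄ - mu_0)^T · S^{-1} · (x̄ - mu_0):
  S^{-1} · (x̄ - mu_0) = (-0.9148, -0.6231),
  (x̄ - mu_0)^T · [...] = (-3.3333)·(-0.9148) + (0.5)·(-0.6231) = 2.7379.

Step 5 — scale by n: T² = 6 · 2.7379 = 16.4275.

T² ≈ 16.4275


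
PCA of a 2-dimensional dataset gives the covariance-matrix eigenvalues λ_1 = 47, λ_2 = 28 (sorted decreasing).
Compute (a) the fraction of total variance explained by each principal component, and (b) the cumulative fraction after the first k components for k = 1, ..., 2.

Step 1 — total variance = trace(Sigma) = Σ λ_i = 47 + 28 = 75.

Step 2 — fraction explained by component i = λ_i / Σ λ:
  PC1: 47/75 = 0.6267
  PC2: 28/75 = 0.3733

Step 3 — cumulative fraction after k components = (λ_1 + ... + λ_k) / Σ λ:
  k = 1: 47/75 = 0.6267
  k = 2: (47 + 28)/75 = 75/75 = 1

Summary (fraction, with percent):

explained: PC1 0.6267 (62.67%), PC2 0.3733 (37.33%);  cumulative: 0.6267, 1


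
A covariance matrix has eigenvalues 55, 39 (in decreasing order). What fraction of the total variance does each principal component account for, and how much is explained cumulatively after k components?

Step 1 — total variance = trace(Sigma) = Σ λ_i = 55 + 39 = 94.

Step 2 — fraction explained by component i = λ_i / Σ λ:
  PC1: 55/94 = 0.5851
  PC2: 39/94 = 0.4149

Step 3 — cumulative fraction after k components = (λ_1 + ... + λ_k) / Σ λ:
  k = 1: 55/94 = 0.5851
  k = 2: (55 + 39)/94 = 94/94 = 1

Summary (fraction, with percent):

explained: PC1 0.5851 (58.51%), PC2 0.4149 (41.49%);  cumulative: 0.5851, 1


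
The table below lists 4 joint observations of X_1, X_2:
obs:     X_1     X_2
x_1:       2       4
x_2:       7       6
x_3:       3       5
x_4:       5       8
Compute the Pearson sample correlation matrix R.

Step 1 — column means:
  mean(X_1) = (2 + 7 + 3 + 5) / 4 = 17/4 = 4.25
  mean(X_2) = (4 + 6 + 5 + 8) / 4 = 23/4 = 5.75

Step 2 — sample variances and covariances s[i,j] = (1/(n-1)) · Σ_k (x_{k,i} - mean_i) · (x_{k,j} - mean_j), with n-1 = 3:
  s[X_1,X_1] = ((-2.25)·(-2.25) + (2.75)·(2.75) + (-1.25)·(-1.25) + (0.75)·(0.75)) / 3 = 14.75/3 = 4.9167
  s[X_1,X_2] = ((-2.25)·(-1.75) + (2.75)·(0.25) + (-1.25)·(-0.75) + (0.75)·(2.25)) / 3 = 7.25/3 = 2.4167
  s[X_2,X_2] = ((-1.75)·(-1.75) + (0.25)·(0.25) + (-0.75)·(-0.75) + (2.25)·(2.25)) / 3 = 8.75/3 = 2.9167
  Sample standard deviations s_i = √(s[i,i]):
  s(X_1) = √(4.9167) = 2.2174
  s(X_2) = √(2.9167) = 1.7078

Step 3 — r_{ij} = s_{ij} / (s_i · s_j):
  r[X_1,X_1] = 1 (diagonal).
  r[X_1,X_2] = 2.4167 / (2.2174 · 1.7078) = 2.4167 / 3.7869 = 0.6382
  r[X_2,X_2] = 1 (diagonal).

R is symmetric with unit diagonal. Assembling:

R = [[1, 0.6382],
 [0.6382, 1]]


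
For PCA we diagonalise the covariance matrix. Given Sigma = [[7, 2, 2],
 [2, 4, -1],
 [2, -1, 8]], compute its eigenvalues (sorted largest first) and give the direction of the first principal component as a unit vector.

Step 1 — characteristic polynomial p(λ) = det(λI - Sigma) = λ³ - tr·λ² + c_1·λ - det, where tr = trace, c_1 = sum of the principal 2×2 minors, det = det(Sigma):
  tr = 7 + 4 + 8 = 19,
  c_1 = (7·4 - (2)²) + (7·8 - (2)²) + (4·8 - (-1)²) = 24 + 52 + 31 = 107,
  det = 7·(4·8 - (-1)²) - (2)·((2)·8 - (-1)·(2)) + (2)·((2)·(-1) - 4·(2)) = 7·(31) - (2)·(18) + (2)·(-10) = 161.
  So p(λ) = λ³ - 19λ² + 107λ - 161.
Step 2 — look for an integer root (rational root theorem: any rational root is an integer divisor of 161). Testing λ = 7:
  p(7) = 343 - 931 + 749 - 161 = 0  ✓
  Dividing out (λ - 7): p(λ) = (λ - 7)(λ² - 12λ + 23).
Step 3 — remaining eigenvalues from the quadratic λ² - 12λ + 23 = 0:
  Δ = 12² - 4·23 = 144 - 92 = 52,  λ = (12 ± √52)/2 = (12 ± 7.2111)/2 ≈ 9.6056 or 2.3944.
  Sorted: λ_1 = 9.6056,  λ_2 = 7,  λ_3 = 2.3944  (check: sum = 19 = tr ✓).

Step 4 — unit eigenvector for λ_1 ≈ 9.6056: v spans the null space of (Sigma - λ_1 I), whose rows are
  r_1 = (-2.6056, 2, 2),  r_2 = (2, -5.6056, -1),  r_3 = (2, -1, -1.6056).
  v is orthogonal to every row, so take v ∝ r_1 × r_2 = ((2)·(-1) - (2)·(-5.6056), (2)·(2) - (-2.6056)·(-1), (-2.6056)·(-5.6056) - (2)·(2)) ≈ (9.2111, 1.3944, 10.6056).
  Let u = (9.2111, 1.3944, 10.6056).
  ||u|| = √((9.2111)² + (1.3944)² + (10.6056)²) = √(199.2666) ≈ 14.1162,  v_1 = u/||u|| ≈ (0.6525, 0.0988, 0.7513) (||v_1|| = 1).

λ_1 = 9.6056,  λ_2 = 7,  λ_3 = 2.3944;  v_1 ≈ (0.6525, 0.0988, 0.7513)


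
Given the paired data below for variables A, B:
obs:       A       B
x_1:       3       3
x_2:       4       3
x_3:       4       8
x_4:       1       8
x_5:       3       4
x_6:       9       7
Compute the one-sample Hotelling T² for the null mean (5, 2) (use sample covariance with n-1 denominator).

Step 1 — sample mean vector:
  mean(A) = (3 + 4 + 4 + 1 + 3 + 9) / 6 = 24/6 = 4
  mean(B) = (3 + 3 + 8 + 8 + 4 + 7) / 6 = 33/6 = 5.5
  x̄ = (4, 5.5),  deviation x̄ - mu_0 = (4, 5.5) - (5, 2) = (-1, 3.5).

Step 2 — sample covariance matrix, S[i,j] = (1/(n-1)) · Σ_k (x_{k,i} - mean_i) · (x_{k,j} - mean_j), divisor n-1 = 5:
  S[A,A] = ((-1)·(-1) + (0)·(0) + (0)·(0) + (-3)·(-3) + (-1)·(-1) + (5)·(5)) / 5 = 36/5 = 7.2
  S[A,B] = ((-1)·(-2.5) + (0)·(-2.5) + (0)·(2.5) + (-3)·(2.5) + (-1)·(-1.5) + (5)·(1.5)) / 5 = 4/5 = 0.8
  S[B,B] = ((-2.5)·(-2.5) + (-2.5)·(-2.5) + (2.5)·(2.5) + (2.5)·(2.5) + (-1.5)·(-1.5) + (1.5)·(1.5)) / 5 = 29.5/5 = 5.9
  S = [[7.2, 0.8],
 [0.8, 5.9]].

Step 3 — invert S. det(S) = 7.2·5.9 - (0.8)² = 41.84.
  S^{-1} = (1/det) · [[d, -b], [-b, a]] = [[0.141, -0.0191],
 [-0.0191, 0.1721]].

Step 4 — quadratic form (x̄ - mu_0)^T · S^{-1} · (x̄ - mu_0):
  S^{-1} · (x̄ - mu_0) = (-0.2079, 0.6214),
  (x̄ - mu_0)^T · [...] = (-1)·(-0.2079) + (3.5)·(0.6214) = 2.3829.

Step 5 — scale by n: T² = 6 · 2.3829 = 14.2973.

T² ≈ 14.2973


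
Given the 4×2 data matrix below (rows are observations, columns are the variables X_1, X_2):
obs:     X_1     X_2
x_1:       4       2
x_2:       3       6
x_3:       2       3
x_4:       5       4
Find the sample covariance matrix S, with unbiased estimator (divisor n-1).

Step 1 — column means:
  mean(X_1) = (4 + 3 + 2 + 5) / 4 = 14/4 = 3.5
  mean(X_2) = (2 + 6 + 3 + 4) / 4 = 15/4 = 3.75

Step 2 — sample covariance S[i,j] = (1/(n-1)) · Σ_k (x_{k,i} - mean_i) · (x_{k,j} - mean_j), with n-1 = 3.
  S[X_1,X_1] = ((0.5)·(0.5) + (-0.5)·(-0.5) + (-1.5)·(-1.5) + (1.5)·(1.5)) / 3 = 5/3 = 1.6667
  S[X_1,X_2] = ((0.5)·(-1.75) + (-0.5)·(2.25) + (-1.5)·(-0.75) + (1.5)·(0.25)) / 3 = -0.5/3 = -0.1667
  S[X_2,X_2] = ((-1.75)·(-1.75) + (2.25)·(2.25) + (-0.75)·(-0.75) + (0.25)·(0.25)) / 3 = 8.75/3 = 2.9167

S is symmetric (S[j,i] = S[i,j]). Assembling:

S = [[1.6667, -0.1667],
 [-0.1667, 2.9167]]


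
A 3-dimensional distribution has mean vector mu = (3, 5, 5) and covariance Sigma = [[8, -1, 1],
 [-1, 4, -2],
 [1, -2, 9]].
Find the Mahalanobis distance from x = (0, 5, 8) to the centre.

Step 1 — centre the observation: (x - mu) = (-3, 0, 3).

Step 2 — invert Sigma (cofactor / det for 3×3, or solve directly):
  Sigma^{-1} = [[0.1296, 0.0283, -0.0081],
 [0.0283, 0.2874, 0.0607],
 [-0.0081, 0.0607, 0.1255]].

Step 3 — form the quadratic (x - mu)^T · Sigma^{-1} · (x - mu):
  Sigma^{-1} · (x - mu) = (-0.413, 0.0972, 0.4008).
  (x - mu)^T · [Sigma^{-1} · (x - mu)] = (-3)·(-0.413) + (0)·(0.0972) + (3)·(0.4008) = 2.4413.

Step 4 — take square root: d = √(2.4413) ≈ 1.5625.

d(x, mu) = √(2.4413) ≈ 1.5625


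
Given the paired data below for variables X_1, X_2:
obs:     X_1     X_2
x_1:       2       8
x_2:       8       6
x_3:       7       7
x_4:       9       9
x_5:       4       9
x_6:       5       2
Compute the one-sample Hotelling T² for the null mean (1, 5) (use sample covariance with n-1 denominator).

Step 1 — sample mean vector:
  mean(X_1) = (2 + 8 + 7 + 9 + 4 + 5) / 6 = 35/6 = 5.8333
  mean(X_2) = (8 + 6 + 7 + 9 + 9 + 2) / 6 = 41/6 = 6.8333
  x̄ = (5.8333, 6.8333),  deviation x̄ - mu_0 = (5.8333, 6.8333) - (1, 5) = (4.8333, 1.8333).

Step 2 — sample covariance matrix, S[i,j] = (1/(n-1)) · Σ_k (x_{k,i} - mean_i) · (x_{k,j} - mean_j), divisor n-1 = 5:
  S[X_1,X_1] = ((-3.8333)·(-3.8333) + (2.1667)·(2.1667) + (1.1667)·(1.1667) + (3.1667)·(3.1667) + (-1.8333)·(-1.8333) + (-0.8333)·(-0.8333)) / 5 = 34.8333/5 = 6.9667
  S[X_1,X_2] = ((-3.8333)·(1.1667) + (2.1667)·(-0.8333) + (1.1667)·(0.1667) + (3.1667)·(2.1667) + (-1.8333)·(2.1667) + (-0.8333)·(-4.8333)) / 5 = 0.8333/5 = 0.1667
  S[X_2,X_2] = ((1.1667)·(1.1667) + (-0.8333)·(-0.8333) + (0.1667)·(0.1667) + (2.1667)·(2.1667) + (2.1667)·(2.1667) + (-4.8333)·(-4.8333)) / 5 = 34.8333/5 = 6.9667
  S = [[6.9667, 0.1667],
 [0.1667, 6.9667]].

Step 3 — invert S. det(S) = 6.9667·6.9667 - (0.1667)² = 48.5067.
  S^{-1} = (1/det) · [[d, -b], [-b, a]] = [[0.1436, -0.0034],
 [-0.0034, 0.1436]].

Step 4 — quadratic form (x̄ - mu_0)^T · S^{-1} · (x̄ - mu_0):
  S^{-1} · (x̄ - mu_0) = (0.6879, 0.2467),
  (x̄ - mu_0)^T · [...] = (4.8333)·(0.6879) + (1.8333)·(0.2467) = 3.777.

Step 5 — scale by n: T² = 6 · 3.777 = 22.6622.

T² ≈ 22.6622


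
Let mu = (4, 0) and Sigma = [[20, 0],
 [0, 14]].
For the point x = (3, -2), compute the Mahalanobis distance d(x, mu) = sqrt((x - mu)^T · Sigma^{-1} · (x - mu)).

Step 1 — centre the observation: (x - mu) = (-1, -2).

Step 2 — invert Sigma. det(Sigma) = 20·14 - (0)² = 280.
  Sigma^{-1} = (1/det) · [[d, -b], [-b, a]] = [[0.05, 0],
 [0, 0.0714]].

Step 3 — form the quadratic (x - mu)^T · Sigma^{-1} · (x - mu):
  Sigma^{-1} · (x - mu) = (-0.05, -0.1429).
  (x - mu)^T · [Sigma^{-1} · (x - mu)] = (-1)·(-0.05) + (-2)·(-0.1429) = 0.3357.

Step 4 — take square root: d = √(0.3357) ≈ 0.5794.

d(x, mu) = √(0.3357) ≈ 0.5794


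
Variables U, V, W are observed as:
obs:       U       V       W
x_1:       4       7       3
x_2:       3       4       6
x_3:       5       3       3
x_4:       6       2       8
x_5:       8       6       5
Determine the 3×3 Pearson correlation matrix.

Step 1 — column means:
  mean(U) = (4 + 3 + 5 + 6 + 8) / 5 = 26/5 = 5.2
  mean(V) = (7 + 4 + 3 + 2 + 6) / 5 = 22/5 = 4.4
  mean(W) = (3 + 6 + 3 + 8 + 5) / 5 = 25/5 = 5

Step 2 — sample variances and covariances s[i,j] = (1/(n-1)) · Σ_k (x_{k,i} - mean_i) · (x_{k,j} - mean_j), with n-1 = 4:
  s[U,U] = ((-1.2)·(-1.2) + (-2.2)·(-2.2) + (-0.2)·(-0.2) + (0.8)·(0.8) + (2.8)·(2.8)) / 4 = 14.8/4 = 3.7
  s[U,V] = ((-1.2)·(2.6) + (-2.2)·(-0.4) + (-0.2)·(-1.4) + (0.8)·(-2.4) + (2.8)·(1.6)) / 4 = 0.6/4 = 0.15
  s[U,W] = ((-1.2)·(-2) + (-2.2)·(1) + (-0.2)·(-2) + (0.8)·(3) + (2.8)·(0)) / 4 = 3/4 = 0.75
  s[V,V] = ((2.6)·(2.6) + (-0.4)·(-0.4) + (-1.4)·(-1.4) + (-2.4)·(-2.4) + (1.6)·(1.6)) / 4 = 17.2/4 = 4.3
  s[V,W] = ((2.6)·(-2) + (-0.4)·(1) + (-1.4)·(-2) + (-2.4)·(3) + (1.6)·(0)) / 4 = -10/4 = -2.5
  s[W,W] = ((-2)·(-2) + (1)·(1) + (-2)·(-2) + (3)·(3) + (0)·(0)) / 4 = 18/4 = 4.5
  Sample standard deviations s_i = √(s[i,i]):
  s(U) = √(3.7) = 1.9235
  s(V) = √(4.3) = 2.0736
  s(W) = √(4.5) = 2.1213

Step 3 — r_{ij} = s_{ij} / (s_i · s_j):
  r[U,U] = 1 (diagonal).
  r[U,V] = 0.15 / (1.9235 · 2.0736) = 0.15 / 3.9887 = 0.0376
  r[U,W] = 0.75 / (1.9235 · 2.1213) = 0.75 / 4.0804 = 0.1838
  r[V,V] = 1 (diagonal).
  r[V,W] = -2.5 / (2.0736 · 2.1213) = -2.5 / 4.3989 = -0.5683
  r[W,W] = 1 (diagonal).

R is symmetric with unit diagonal. Assembling:

R = [[1, 0.0376, 0.1838],
 [0.0376, 1, -0.5683],
 [0.1838, -0.5683, 1]]


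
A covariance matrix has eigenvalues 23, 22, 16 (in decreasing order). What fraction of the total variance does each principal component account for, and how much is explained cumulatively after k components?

Step 1 — total variance = trace(Sigma) = Σ λ_i = 23 + 22 + 16 = 61.

Step 2 — fraction explained by component i = λ_i / Σ λ:
  PC1: 23/61 = 0.377
  PC2: 22/61 = 0.3607
  PC3: 16/61 = 0.2623

Step 3 — cumulative fraction after k components = (λ_1 + ... + λ_k) / Σ λ:
  k = 1: 23/61 = 0.377
  k = 2: (23 + 22)/61 = 45/61 = 0.7377
  k = 3: (23 + 22 + 16)/61 = 61/61 = 1

Summary (fraction, with percent):

explained: PC1 0.377 (37.7%), PC2 0.3607 (36.07%), PC3 0.2623 (26.23%);  cumulative: 0.377, 0.7377, 1


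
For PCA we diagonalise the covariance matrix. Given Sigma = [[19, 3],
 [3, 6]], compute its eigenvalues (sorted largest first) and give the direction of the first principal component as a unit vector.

Step 1 — characteristic polynomial of 2×2 Sigma:
  det(Sigma - λI) = λ² - trace · λ + det = 0.
  trace = 19 + 6 = 25, det = 19·6 - (3)² = 105.
Step 2 — discriminant:
  Δ = trace² - 4·det = 625 - 420 = 205.
Step 3 — eigenvalues:
  λ = (trace ± √Δ)/2 = (25 ± 14.3178)/2,
  λ_1 = 19.6589,  λ_2 = 5.3411.

Step 4 — unit eigenvector for λ_1: solve (Sigma - λ_1 I)v = 0. First row:
  (19 - 19.6589)·v_x + (3)·v_y = 0, i.e. (-0.6589)·v_x + (3)·v_y = 0,
  so v ∝ (b, λ_1 - a) = (3, 0.6589) = u.
  ||u|| = √((3)² + (0.6589)²) = √(9.4342) ≈ 3.0715,
  v_1 = u/||u|| ≈ (0.9767, 0.2145) (||v_1|| = 1).

λ_1 = 19.6589,  λ_2 = 5.3411;  v_1 ≈ (0.9767, 0.2145)


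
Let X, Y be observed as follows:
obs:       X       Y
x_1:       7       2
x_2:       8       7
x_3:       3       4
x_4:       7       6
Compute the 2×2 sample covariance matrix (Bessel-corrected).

Step 1 — column means:
  mean(X) = (7 + 8 + 3 + 7) / 4 = 25/4 = 6.25
  mean(Y) = (2 + 7 + 4 + 6) / 4 = 19/4 = 4.75

Step 2 — sample covariance S[i,j] = (1/(n-1)) · Σ_k (x_{k,i} - mean_i) · (x_{k,j} - mean_j), with n-1 = 3.
  S[X,X] = ((0.75)·(0.75) + (1.75)·(1.75) + (-3.25)·(-3.25) + (0.75)·(0.75)) / 3 = 14.75/3 = 4.9167
  S[X,Y] = ((0.75)·(-2.75) + (1.75)·(2.25) + (-3.25)·(-0.75) + (0.75)·(1.25)) / 3 = 5.25/3 = 1.75
  S[Y,Y] = ((-2.75)·(-2.75) + (2.25)·(2.25) + (-0.75)·(-0.75) + (1.25)·(1.25)) / 3 = 14.75/3 = 4.9167

S is symmetric (S[j,i] = S[i,j]). Assembling:

S = [[4.9167, 1.75],
 [1.75, 4.9167]]


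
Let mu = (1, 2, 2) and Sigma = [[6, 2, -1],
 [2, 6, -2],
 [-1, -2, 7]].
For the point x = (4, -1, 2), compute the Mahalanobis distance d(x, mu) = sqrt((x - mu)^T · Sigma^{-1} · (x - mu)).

Step 1 — centre the observation: (x - mu) = (3, -3, 0).

Step 2 — invert Sigma (cofactor / det for 3×3, or solve directly):
  Sigma^{-1} = [[0.1881, -0.0594, 0.0099],
 [-0.0594, 0.203, 0.0495],
 [0.0099, 0.0495, 0.1584]].

Step 3 — form the quadratic (x - mu)^T · Sigma^{-1} · (x - mu):
  Sigma^{-1} · (x - mu) = (0.7426, -0.7871, -0.1188).
  (x - mu)^T · [Sigma^{-1} · (x - mu)] = (3)·(0.7426) + (-3)·(-0.7871) + (0)·(-0.1188) = 4.5891.

Step 4 — take square root: d = √(4.5891) ≈ 2.1422.

d(x, mu) = √(4.5891) ≈ 2.1422


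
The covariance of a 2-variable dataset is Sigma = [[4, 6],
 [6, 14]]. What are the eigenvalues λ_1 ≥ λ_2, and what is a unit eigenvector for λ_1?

Step 1 — characteristic polynomial of 2×2 Sigma:
  det(Sigma - λI) = λ² - trace · λ + det = 0.
  trace = 4 + 14 = 18, det = 4·14 - (6)² = 20.
Step 2 — discriminant:
  Δ = trace² - 4·det = 324 - 80 = 244.
Step 3 — eigenvalues:
  λ = (trace ± √Δ)/2 = (18 ± 15.6205)/2,
  λ_1 = 16.8102,  λ_2 = 1.1898.

Step 4 — unit eigenvector for λ_1: solve (Sigma - λ_1 I)v = 0. First row:
  (4 - 16.8102)·v_x + (6)·v_y = 0, i.e. (-12.8102)·v_x + (6)·v_y = 0,
  so v ∝ (b, λ_1 - a) = (6, 12.8102) = u.
  ||u|| = √((6)² + (12.8102)²) = √(200.1025) ≈ 14.1458,
  v_1 = u/||u|| ≈ (0.4242, 0.9056) (||v_1|| = 1).

λ_1 = 16.8102,  λ_2 = 1.1898;  v_1 ≈ (0.4242, 0.9056)


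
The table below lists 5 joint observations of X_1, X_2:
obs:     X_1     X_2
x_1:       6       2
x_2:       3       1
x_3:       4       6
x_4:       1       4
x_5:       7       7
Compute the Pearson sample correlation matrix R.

Step 1 — column means:
  mean(X_1) = (6 + 3 + 4 + 1 + 7) / 5 = 21/5 = 4.2
  mean(X_2) = (2 + 1 + 6 + 4 + 7) / 5 = 20/5 = 4

Step 2 — sample variances and covariances s[i,j] = (1/(n-1)) · Σ_k (x_{k,i} - mean_i) · (x_{k,j} - mean_j), with n-1 = 4:
  s[X_1,X_1] = ((1.8)·(1.8) + (-1.2)·(-1.2) + (-0.2)·(-0.2) + (-3.2)·(-3.2) + (2.8)·(2.8)) / 4 = 22.8/4 = 5.7
  s[X_1,X_2] = ((1.8)·(-2) + (-1.2)·(-3) + (-0.2)·(2) + (-3.2)·(0) + (2.8)·(3)) / 4 = 8/4 = 2
  s[X_2,X_2] = ((-2)·(-2) + (-3)·(-3) + (2)·(2) + (0)·(0) + (3)·(3)) / 4 = 26/4 = 6.5
  Sample standard deviations s_i = √(s[i,i]):
  s(X_1) = √(5.7) = 2.3875
  s(X_2) = √(6.5) = 2.5495

Step 3 — r_{ij} = s_{ij} / (s_i · s_j):
  r[X_1,X_1] = 1 (diagonal).
  r[X_1,X_2] = 2 / (2.3875 · 2.5495) = 2 / 6.0869 = 0.3286
  r[X_2,X_2] = 1 (diagonal).

R is symmetric with unit diagonal. Assembling:

R = [[1, 0.3286],
 [0.3286, 1]]


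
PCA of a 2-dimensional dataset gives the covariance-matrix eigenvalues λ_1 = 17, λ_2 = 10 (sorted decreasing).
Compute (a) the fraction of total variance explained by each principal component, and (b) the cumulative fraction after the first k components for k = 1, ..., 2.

Step 1 — total variance = trace(Sigma) = Σ λ_i = 17 + 10 = 27.

Step 2 — fraction explained by component i = λ_i / Σ λ:
  PC1: 17/27 = 0.6296
  PC2: 10/27 = 0.3704

Step 3 — cumulative fraction after k components = (λ_1 + ... + λ_k) / Σ λ:
  k = 1: 17/27 = 0.6296
  k = 2: (17 + 10)/27 = 27/27 = 1

Summary (fraction, with percent):

explained: PC1 0.6296 (62.96%), PC2 0.3704 (37.04%);  cumulative: 0.6296, 1


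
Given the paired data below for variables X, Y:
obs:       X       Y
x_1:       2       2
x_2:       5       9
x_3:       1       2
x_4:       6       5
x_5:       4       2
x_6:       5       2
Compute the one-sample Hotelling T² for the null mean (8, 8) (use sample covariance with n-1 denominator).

Step 1 — sample mean vector:
  mean(X) = (2 + 5 + 1 + 6 + 4 + 5) / 6 = 23/6 = 3.8333
  mean(Y) = (2 + 9 + 2 + 5 + 2 + 2) / 6 = 22/6 = 3.6667
  x̄ = (3.8333, 3.6667),  deviation x̄ - mu_0 = (3.8333, 3.6667) - (8, 8) = (-4.1667, -4.3333).

Step 2 — sample covariance matrix, S[i,j] = (1/(n-1)) · Σ_k (x_{k,i} - mean_i) · (x_{k,j} - mean_j), divisor n-1 = 5:
  S[X,X] = ((-1.8333)·(-1.8333) + (1.1667)·(1.1667) + (-2.8333)·(-2.8333) + (2.1667)·(2.1667) + (0.1667)·(0.1667) + (1.1667)·(1.1667)) / 5 = 18.8333/5 = 3.7667
  S[X,Y] = ((-1.8333)·(-1.6667) + (1.1667)·(5.3333) + (-2.8333)·(-1.6667) + (2.1667)·(1.3333) + (0.1667)·(-1.6667) + (1.1667)·(-1.6667)) / 5 = 14.6667/5 = 2.9333
  S[Y,Y] = ((-1.6667)·(-1.6667) + (5.3333)·(5.3333) + (-1.6667)·(-1.6667) + (1.3333)·(1.3333) + (-1.6667)·(-1.6667) + (-1.6667)·(-1.6667)) / 5 = 41.3333/5 = 8.2667
  S = [[3.7667, 2.9333],
 [2.9333, 8.2667]].

Step 3 — invert S. det(S) = 3.7667·8.2667 - (2.9333)² = 22.5333.
  S^{-1} = (1/det) · [[d, -b], [-b, a]] = [[0.3669, -0.1302],
 [-0.1302, 0.1672]].

Step 4 — quadratic form (x̄ - mu_0)^T · S^{-1} · (x̄ - mu_0):
  S^{-1} · (x̄ - mu_0) = (-0.9645, -0.182),
  (x̄ - mu_0)^T · [...] = (-4.1667)·(-0.9645) + (-4.3333)·(-0.182) = 4.8072.

Step 5 — scale by n: T² = 6 · 4.8072 = 28.8432.

T² ≈ 28.8432


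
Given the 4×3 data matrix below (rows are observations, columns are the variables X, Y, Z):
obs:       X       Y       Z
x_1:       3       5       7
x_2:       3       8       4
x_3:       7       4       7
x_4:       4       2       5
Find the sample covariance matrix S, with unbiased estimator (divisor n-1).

Step 1 — column means:
  mean(X) = (3 + 3 + 7 + 4) / 4 = 17/4 = 4.25
  mean(Y) = (5 + 8 + 4 + 2) / 4 = 19/4 = 4.75
  mean(Z) = (7 + 4 + 7 + 5) / 4 = 23/4 = 5.75

Step 2 — sample covariance S[i,j] = (1/(n-1)) · Σ_k (x_{k,i} - mean_i) · (x_{k,j} - mean_j), with n-1 = 3.
  S[X,X] = ((-1.25)·(-1.25) + (-1.25)·(-1.25) + (2.75)·(2.75) + (-0.25)·(-0.25)) / 3 = 10.75/3 = 3.5833
  S[X,Y] = ((-1.25)·(0.25) + (-1.25)·(3.25) + (2.75)·(-0.75) + (-0.25)·(-2.75)) / 3 = -5.75/3 = -1.9167
  S[X,Z] = ((-1.25)·(1.25) + (-1.25)·(-1.75) + (2.75)·(1.25) + (-0.25)·(-0.75)) / 3 = 4.25/3 = 1.4167
  S[Y,Y] = ((0.25)·(0.25) + (3.25)·(3.25) + (-0.75)·(-0.75) + (-2.75)·(-2.75)) / 3 = 18.75/3 = 6.25
  S[Y,Z] = ((0.25)·(1.25) + (3.25)·(-1.75) + (-0.75)·(1.25) + (-2.75)·(-0.75)) / 3 = -4.25/3 = -1.4167
  S[Z,Z] = ((1.25)·(1.25) + (-1.75)·(-1.75) + (1.25)·(1.25) + (-0.75)·(-0.75)) / 3 = 6.75/3 = 2.25

S is symmetric (S[j,i] = S[i,j]). Assembling:

S = [[3.5833, -1.9167, 1.4167],
 [-1.9167, 6.25, -1.4167],
 [1.4167, -1.4167, 2.25]]


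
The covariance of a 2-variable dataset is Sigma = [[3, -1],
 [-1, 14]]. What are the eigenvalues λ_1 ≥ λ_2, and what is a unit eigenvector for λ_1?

Step 1 — characteristic polynomial of 2×2 Sigma:
  det(Sigma - λI) = λ² - trace · λ + det = 0.
  trace = 3 + 14 = 17, det = 3·14 - (-1)² = 41.
Step 2 — discriminant:
  Δ = trace² - 4·det = 289 - 164 = 125.
Step 3 — eigenvalues:
  λ = (trace ± √Δ)/2 = (17 ± 11.1803)/2,
  λ_1 = 14.0902,  λ_2 = 2.9098.

Step 4 — unit eigenvector for λ_1: solve (Sigma - λ_1 I)v = 0. First row:
  (3 - 14.0902)·v_x + (-1)·v_y = 0, i.e. (-11.0902)·v_x + (-1)·v_y = 0,
  so v ∝ (b, λ_1 - a) = (-1, 11.0902); multiply by -1 so the first entry is positive: u = (1, -11.0902).
  ||u|| = √((1)² + (-11.0902)²) = √(123.9919) ≈ 11.1352,
  v_1 = u/||u|| ≈ (0.0898, -0.996) (||v_1|| = 1).

λ_1 = 14.0902,  λ_2 = 2.9098;  v_1 ≈ (0.0898, -0.996)


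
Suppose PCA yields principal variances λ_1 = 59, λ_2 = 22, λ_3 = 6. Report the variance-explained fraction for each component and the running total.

Step 1 — total variance = trace(Sigma) = Σ λ_i = 59 + 22 + 6 = 87.

Step 2 — fraction explained by component i = λ_i / Σ λ:
  PC1: 59/87 = 0.6782
  PC2: 22/87 = 0.2529
  PC3: 6/87 = 0.069

Step 3 — cumulative fraction after k components = (λ_1 + ... + λ_k) / Σ λ:
  k = 1: 59/87 = 0.6782
  k = 2: (59 + 22)/87 = 81/87 = 0.931
  k = 3: (59 + 22 + 6)/87 = 87/87 = 1

Summary (fraction, with percent):

explained: PC1 0.6782 (67.82%), PC2 0.2529 (25.29%), PC3 0.069 (6.9%);  cumulative: 0.6782, 0.931, 1


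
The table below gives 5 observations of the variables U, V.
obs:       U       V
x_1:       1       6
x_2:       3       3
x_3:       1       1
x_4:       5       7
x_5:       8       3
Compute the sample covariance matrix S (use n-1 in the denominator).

Step 1 — column means:
  mean(U) = (1 + 3 + 1 + 5 + 8) / 5 = 18/5 = 3.6
  mean(V) = (6 + 3 + 1 + 7 + 3) / 5 = 20/5 = 4

Step 2 — sample covariance S[i,j] = (1/(n-1)) · Σ_k (x_{k,i} - mean_i) · (x_{k,j} - mean_j), with n-1 = 4.
  S[U,U] = ((-2.6)·(-2.6) + (-0.6)·(-0.6) + (-2.6)·(-2.6) + (1.4)·(1.4) + (4.4)·(4.4)) / 4 = 35.2/4 = 8.8
  S[U,V] = ((-2.6)·(2) + (-0.6)·(-1) + (-2.6)·(-3) + (1.4)·(3) + (4.4)·(-1)) / 4 = 3/4 = 0.75
  S[V,V] = ((2)·(2) + (-1)·(-1) + (-3)·(-3) + (3)·(3) + (-1)·(-1)) / 4 = 24/4 = 6

S is symmetric (S[j,i] = S[i,j]). Assembling:

S = [[8.8, 0.75],
 [0.75, 6]]


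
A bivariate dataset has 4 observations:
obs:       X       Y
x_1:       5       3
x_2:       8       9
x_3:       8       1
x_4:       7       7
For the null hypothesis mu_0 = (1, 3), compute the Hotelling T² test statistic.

Step 1 — sample mean vector:
  mean(X) = (5 + 8 + 8 + 7) / 4 = 28/4 = 7
  mean(Y) = (3 + 9 + 1 + 7) / 4 = 20/4 = 5
  x̄ = (7, 5),  deviation x̄ - mu_0 = (7, 5) - (1, 3) = (6, 2).

Step 2 — sample covariance matrix, S[i,j] = (1/(n-1)) · Σ_k (x_{k,i} - mean_i) · (x_{k,j} - mean_j), divisor n-1 = 3:
  S[X,X] = ((-2)·(-2) + (1)·(1) + (1)·(1) + (0)·(0)) / 3 = 6/3 = 2
  S[X,Y] = ((-2)·(-2) + (1)·(4) + (1)·(-4) + (0)·(2)) / 3 = 4/3 = 1.3333
  S[Y,Y] = ((-2)·(-2) + (4)·(4) + (-4)·(-4) + (2)·(2)) / 3 = 40/3 = 13.3333
  S = [[2, 1.3333],
 [1.3333, 13.3333]].

Step 3 — invert S. det(S) = 2·13.3333 - (1.3333)² = 24.8889.
  S^{-1} = (1/det) · [[d, -b], [-b, a]] = [[0.5357, -0.0536],
 [-0.0536, 0.0804]].

Step 4 — quadratic form (x̄ - mu_0)^T · S^{-1} · (x̄ - mu_0):
  S^{-1} · (x̄ - mu_0) = (3.1071, -0.1607),
  (x̄ - mu_0)^T · [...] = (6)·(3.1071) + (2)·(-0.1607) = 18.3214.

Step 5 — scale by n: T² = 4 · 18.3214 = 73.2857.

T² ≈ 73.2857


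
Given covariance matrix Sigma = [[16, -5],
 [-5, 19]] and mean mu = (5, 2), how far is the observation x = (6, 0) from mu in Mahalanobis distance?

Step 1 — centre the observation: (x - mu) = (1, -2).

Step 2 — invert Sigma. det(Sigma) = 16·19 - (-5)² = 279.
  Sigma^{-1} = (1/det) · [[d, -b], [-b, a]] = [[0.0681, 0.0179],
 [0.0179, 0.0573]].

Step 3 — form the quadratic (x - mu)^T · Sigma^{-1} · (x - mu):
  Sigma^{-1} · (x - mu) = (0.0323, -0.0968).
  (x - mu)^T · [Sigma^{-1} · (x - mu)] = (1)·(0.0323) + (-2)·(-0.0968) = 0.2258.

Step 4 — take square root: d = √(0.2258) ≈ 0.4752.

d(x, mu) = √(0.2258) ≈ 0.4752


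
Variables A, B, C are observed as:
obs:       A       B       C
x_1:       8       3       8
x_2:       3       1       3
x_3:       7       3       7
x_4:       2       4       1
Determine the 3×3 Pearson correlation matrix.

Step 1 — column means:
  mean(A) = (8 + 3 + 7 + 2) / 4 = 20/4 = 5
  mean(B) = (3 + 1 + 3 + 4) / 4 = 11/4 = 2.75
  mean(C) = (8 + 3 + 7 + 1) / 4 = 19/4 = 4.75

Step 2 — sample variances and covariances s[i,j] = (1/(n-1)) · Σ_k (x_{k,i} - mean_i) · (x_{k,j} - mean_j), with n-1 = 3:
  s[A,A] = ((3)·(3) + (-2)·(-2) + (2)·(2) + (-3)·(-3)) / 3 = 26/3 = 8.6667
  s[A,B] = ((3)·(0.25) + (-2)·(-1.75) + (2)·(0.25) + (-3)·(1.25)) / 3 = 1/3 = 0.3333
  s[A,C] = ((3)·(3.25) + (-2)·(-1.75) + (2)·(2.25) + (-3)·(-3.75)) / 3 = 29/3 = 9.6667
  s[B,B] = ((0.25)·(0.25) + (-1.75)·(-1.75) + (0.25)·(0.25) + (1.25)·(1.25)) / 3 = 4.75/3 = 1.5833
  s[B,C] = ((0.25)·(3.25) + (-1.75)·(-1.75) + (0.25)·(2.25) + (1.25)·(-3.75)) / 3 = -0.25/3 = -0.0833
  s[C,C] = ((3.25)·(3.25) + (-1.75)·(-1.75) + (2.25)·(2.25) + (-3.75)·(-3.75)) / 3 = 32.75/3 = 10.9167
  Sample standard deviations s_i = √(s[i,i]):
  s(A) = √(8.6667) = 2.9439
  s(B) = √(1.5833) = 1.2583
  s(C) = √(10.9167) = 3.304

Step 3 — r_{ij} = s_{ij} / (s_i · s_j):
  r[A,A] = 1 (diagonal).
  r[A,B] = 0.3333 / (2.9439 · 1.2583) = 0.3333 / 3.7044 = 0.09
  r[A,C] = 9.6667 / (2.9439 · 3.304) = 9.6667 / 9.7268 = 0.9938
  r[B,B] = 1 (diagonal).
  r[B,C] = -0.0833 / (1.2583 · 3.304) = -0.0833 / 4.1575 = -0.02
  r[C,C] = 1 (diagonal).

R is symmetric with unit diagonal. Assembling:

R = [[1, 0.09, 0.9938],
 [0.09, 1, -0.02],
 [0.9938, -0.02, 1]]
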